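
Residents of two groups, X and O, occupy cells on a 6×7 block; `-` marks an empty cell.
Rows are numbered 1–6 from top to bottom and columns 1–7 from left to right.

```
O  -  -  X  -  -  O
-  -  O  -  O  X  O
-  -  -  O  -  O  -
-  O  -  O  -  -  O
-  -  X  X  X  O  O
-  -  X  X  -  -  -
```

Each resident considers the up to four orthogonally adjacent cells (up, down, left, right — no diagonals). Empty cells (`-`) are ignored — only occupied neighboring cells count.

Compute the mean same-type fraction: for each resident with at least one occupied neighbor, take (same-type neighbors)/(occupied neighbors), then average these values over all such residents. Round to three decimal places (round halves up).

0.650

(1,1)O — no occupied neighbors
(1,4)X — no occupied neighbors
(1,7)O 1/1
(2,3)O — no occupied neighbors
(2,5)O 0/1
(2,6)X 0/3
(2,7)O 1/2
(3,4)O 1/1
(3,6)O 0/1
(4,2)O — no occupied neighbors
(4,4)O 1/2
(4,7)O 1/1
(5,3)X 2/2
(5,4)X 3/4
(5,5)X 1/2
(5,6)O 1/2
(5,7)O 2/2
(6,3)X 2/2
(6,4)X 2/2
Sum over 15 residents: 1/1 + 0/1 + 0/3 + 1/2 + 1/1 + 0/1 + 1/2 + 1/1 + 2/2 + 3/4 + 1/2 + 1/2 + 2/2 + 2/2 + 2/2 = 39/4; mean = 39/4 ÷ 15 = 13/20 = 0.65 → 0.650.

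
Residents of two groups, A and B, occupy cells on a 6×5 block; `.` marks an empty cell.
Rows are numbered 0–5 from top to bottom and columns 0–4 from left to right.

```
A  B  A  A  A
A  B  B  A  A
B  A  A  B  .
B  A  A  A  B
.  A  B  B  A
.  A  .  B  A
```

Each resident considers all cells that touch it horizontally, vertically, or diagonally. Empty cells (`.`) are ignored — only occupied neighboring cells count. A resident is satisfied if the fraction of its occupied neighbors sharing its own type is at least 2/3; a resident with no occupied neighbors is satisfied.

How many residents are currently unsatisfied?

Row 0: (0,0)A 1/3 not · (0,1)B 2/5 not · (0,2)A 2/5 not · (0,3)A 4/5 satisfied · (0,4)A 3/3 satisfied
Row 1: (1,0)A 2/5 not · (1,1)B 3/8 not · (1,2)B 3/8 not · (1,3)A 5/7 satisfied · (1,4)A 3/4 satisfied
Row 2: (2,0)B 2/5 not · (2,1)A 4/8 not · (2,2)A 5/8 not · (2,3)B 2/7 not
Row 3: (3,0)B 1/4 not · (3,1)A 4/7 not · (3,2)A 5/8 not · (3,3)A 3/7 not · (3,4)B 2/4 not
Row 4: (4,1)A 3/5 not · (4,2)B 2/7 not · (4,3)B 3/7 not · (4,4)A 2/5 not
Row 5: (5,1)A 1/2 not · (5,3)B 2/4 not · (5,4)A 1/3 not
Unsatisfied: (0,0), (0,1), (0,2), (1,0), (1,1), (1,2), (2,0), (2,1), (2,2), (2,3), (3,0), (3,1), (3,2), (3,3), (3,4), (4,1), (4,2), (4,3), (4,4), (5,1), (5,3), (5,4) — 22 in total.

22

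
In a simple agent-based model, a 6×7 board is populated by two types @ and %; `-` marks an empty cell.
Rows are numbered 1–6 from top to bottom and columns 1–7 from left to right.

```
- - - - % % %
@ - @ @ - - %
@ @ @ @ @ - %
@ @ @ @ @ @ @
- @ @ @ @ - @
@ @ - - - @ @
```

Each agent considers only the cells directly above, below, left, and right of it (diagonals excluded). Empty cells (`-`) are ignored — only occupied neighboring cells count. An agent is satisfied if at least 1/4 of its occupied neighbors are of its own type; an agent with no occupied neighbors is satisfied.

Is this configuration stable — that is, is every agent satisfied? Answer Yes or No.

Yes

Row 1: (1,5)% 1/1 ✓ · (1,6)% 2/2 ✓ · (1,7)% 2/2 ✓
Row 2: (2,1)@ 1/1 ✓ · (2,3)@ 2/2 ✓ · (2,4)@ 2/2 ✓ · (2,7)% 2/2 ✓
Row 3: (3,1)@ 3/3 ✓ · (3,2)@ 3/3 ✓ · (3,3)@ 4/4 ✓ · (3,4)@ 4/4 ✓ · (3,5)@ 2/2 ✓ · (3,7)% 1/2 ✓
Row 4: (4,1)@ 2/2 ✓ · (4,2)@ 4/4 ✓ · (4,3)@ 4/4 ✓ · (4,4)@ 4/4 ✓ · (4,5)@ 4/4 ✓ · (4,6)@ 2/2 ✓ · (4,7)@ 2/3 ✓
Row 5: (5,2)@ 3/3 ✓ · (5,3)@ 3/3 ✓ · (5,4)@ 3/3 ✓ · (5,5)@ 2/2 ✓ · (5,7)@ 2/2 ✓
Row 6: (6,1)@ 1/1 ✓ · (6,2)@ 2/2 ✓ · (6,6)@ 1/1 ✓ · (6,7)@ 2/2 ✓
All meet the threshold, so the configuration is stable.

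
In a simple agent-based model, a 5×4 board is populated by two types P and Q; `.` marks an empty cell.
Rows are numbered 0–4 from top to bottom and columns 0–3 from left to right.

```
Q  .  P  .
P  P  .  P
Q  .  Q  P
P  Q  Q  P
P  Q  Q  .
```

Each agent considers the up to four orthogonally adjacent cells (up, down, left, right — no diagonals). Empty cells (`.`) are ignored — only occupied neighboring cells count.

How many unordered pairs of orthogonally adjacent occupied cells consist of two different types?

7

Scan each occupied cell's neighbors to the right and below so each pair is counted once.
Row 0: Q(0,0)–P(1,0)≠  → 1/1 unlike.
Row 1: P(1,0)–P(1,1)= P(1,0)–Q(2,0)≠ P(1,3)–P(2,3)=  → 1/3 unlike.
Row 2: Q(2,0)–P(3,0)≠ Q(2,2)–P(2,3)≠ Q(2,2)–Q(3,2)= P(2,3)–P(3,3)=  → 2/4 unlike.
Row 3: P(3,0)–Q(3,1)≠ P(3,0)–P(4,0)= Q(3,1)–Q(3,2)= Q(3,1)–Q(4,1)= Q(3,2)–P(3,3)≠ Q(3,2)–Q(4,2)=  → 2/6 unlike.
Row 4: P(4,0)–Q(4,1)≠ Q(4,1)–Q(4,2)=  → 1/2 unlike.
Total adjacent occupied pairs: 16; unlike-type pairs: 7.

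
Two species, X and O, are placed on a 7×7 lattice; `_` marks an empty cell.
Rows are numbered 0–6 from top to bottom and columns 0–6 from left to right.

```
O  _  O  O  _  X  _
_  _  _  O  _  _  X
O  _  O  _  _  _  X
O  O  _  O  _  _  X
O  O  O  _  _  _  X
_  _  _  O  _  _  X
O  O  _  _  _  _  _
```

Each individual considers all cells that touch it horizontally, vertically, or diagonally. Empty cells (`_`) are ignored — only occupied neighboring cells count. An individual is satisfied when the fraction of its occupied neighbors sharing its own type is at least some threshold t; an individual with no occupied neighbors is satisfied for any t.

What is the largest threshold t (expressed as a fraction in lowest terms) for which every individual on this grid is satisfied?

1/1

Row 0: (0,0)O — no occupied neighbors · (0,2)O 2/2 · (0,3)O 2/2 · (0,5)X 1/1
Row 1: (1,3)O 3/3 · (1,6)X 2/2
Row 2: (2,0)O 2/2 · (2,2)O 3/3 · (2,6)X 2/2
Row 3: (3,0)O 4/4 · (3,1)O 6/6 · (3,3)O 2/2 · (3,6)X 2/2
Row 4: (4,0)O 3/3 · (4,1)O 4/4 · (4,2)O 4/4 · (4,6)X 2/2
Row 5: (5,3)O 1/1 · (5,6)X 1/1
Row 6: (6,0)O 1/1 · (6,1)O 1/1
The smallest same-type fraction is 2/2 at (0,2), which reduces to 1/1. Any threshold above that leaves this individual unsatisfied.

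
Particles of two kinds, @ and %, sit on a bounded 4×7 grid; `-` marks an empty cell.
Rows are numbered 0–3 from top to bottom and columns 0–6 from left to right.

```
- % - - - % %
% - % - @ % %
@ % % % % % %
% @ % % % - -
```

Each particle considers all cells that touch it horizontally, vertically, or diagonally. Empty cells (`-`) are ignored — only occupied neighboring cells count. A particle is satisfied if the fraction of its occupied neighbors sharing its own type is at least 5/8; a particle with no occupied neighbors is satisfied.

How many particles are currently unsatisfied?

4

Row 0: (0,1)% 2/2 satisfied · (0,5)% 3/4 satisfied · (0,6)% 3/3 satisfied
Row 1: (1,0)% 2/3 satisfied · (1,2)% 4/4 satisfied · (1,4)@ 0/5 not · (1,5)% 6/7 satisfied · (1,6)% 5/5 satisfied
Row 2: (2,0)@ 1/4 not · (2,1)% 5/7 satisfied · (2,2)% 5/6 satisfied · (2,3)% 6/7 satisfied · (2,4)% 5/6 satisfied · (2,5)% 5/6 satisfied · (2,6)% 3/3 satisfied
Row 3: (3,0)% 1/3 not · (3,1)@ 1/5 not · (3,2)% 4/5 satisfied · (3,3)% 5/5 satisfied · (3,4)% 4/4 satisfied
Unsatisfied: (1,4), (2,0), (3,0), (3,1) — 4 in total.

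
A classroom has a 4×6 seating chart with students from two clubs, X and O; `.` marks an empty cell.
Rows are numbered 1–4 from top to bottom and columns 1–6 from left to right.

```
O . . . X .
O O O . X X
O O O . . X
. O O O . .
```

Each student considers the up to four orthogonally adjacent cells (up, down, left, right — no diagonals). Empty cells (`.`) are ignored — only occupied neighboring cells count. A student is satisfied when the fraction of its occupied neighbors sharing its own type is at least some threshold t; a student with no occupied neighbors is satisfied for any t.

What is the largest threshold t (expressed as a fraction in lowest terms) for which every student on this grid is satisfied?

1/1

(1,1)O 1/1
(1,5)X 1/1
(2,1)O 3/3
(2,2)O 3/3
(2,3)O 2/2
(2,5)X 2/2
(2,6)X 2/2
(3,1)O 2/2
(3,2)O 4/4
(3,3)O 3/3
(3,6)X 1/1
(4,2)O 2/2
(4,3)O 3/3
(4,4)O 1/1
The smallest same-type fraction is 1/1 at (1,1), which reduces to 1/1. Any threshold above that leaves this student unsatisfied.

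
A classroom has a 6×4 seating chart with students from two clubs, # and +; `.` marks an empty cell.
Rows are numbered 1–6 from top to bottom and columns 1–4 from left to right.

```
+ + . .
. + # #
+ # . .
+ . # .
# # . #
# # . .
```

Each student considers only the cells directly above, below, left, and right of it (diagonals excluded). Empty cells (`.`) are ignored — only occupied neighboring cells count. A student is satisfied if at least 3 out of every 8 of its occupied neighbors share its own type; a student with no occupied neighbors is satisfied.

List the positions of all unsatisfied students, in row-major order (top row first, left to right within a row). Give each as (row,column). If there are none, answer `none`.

(2,2), (3,2)

Row 1: (1,1)+ 1/1 satisfied · (1,2)+ 2/2 satisfied
Row 2: (2,2)+ 1/3 not · (2,3)# 1/2 satisfied · (2,4)# 1/1 satisfied
Row 3: (3,1)+ 1/2 satisfied · (3,2)# 0/2 not
Row 4: (4,1)+ 1/2 satisfied · (4,3)# 0/0 satisfied
Row 5: (5,1)# 2/3 satisfied · (5,2)# 2/2 satisfied · (5,4)# 0/0 satisfied
Row 6: (6,1)# 2/2 satisfied · (6,2)# 2/2 satisfied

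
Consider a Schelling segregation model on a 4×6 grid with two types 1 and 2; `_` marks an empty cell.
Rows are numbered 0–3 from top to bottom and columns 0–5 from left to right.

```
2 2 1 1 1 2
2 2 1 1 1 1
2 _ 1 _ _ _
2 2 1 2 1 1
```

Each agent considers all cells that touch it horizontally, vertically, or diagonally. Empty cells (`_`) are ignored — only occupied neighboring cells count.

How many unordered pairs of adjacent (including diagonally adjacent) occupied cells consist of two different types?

13

Scan each occupied cell's neighbors to the right and below (and the two forward diagonals) so each pair is counted once.
From row 0: 6 unlike of 21 pairs (running 6/21).
From row 1: 2 unlike of 10 pairs (running 8/31).
From row 2: 2 unlike of 5 pairs (running 10/36).
From row 3: 3 unlike of 5 pairs (running 13/41).
Total adjacent occupied pairs: 41; unlike-type pairs: 13.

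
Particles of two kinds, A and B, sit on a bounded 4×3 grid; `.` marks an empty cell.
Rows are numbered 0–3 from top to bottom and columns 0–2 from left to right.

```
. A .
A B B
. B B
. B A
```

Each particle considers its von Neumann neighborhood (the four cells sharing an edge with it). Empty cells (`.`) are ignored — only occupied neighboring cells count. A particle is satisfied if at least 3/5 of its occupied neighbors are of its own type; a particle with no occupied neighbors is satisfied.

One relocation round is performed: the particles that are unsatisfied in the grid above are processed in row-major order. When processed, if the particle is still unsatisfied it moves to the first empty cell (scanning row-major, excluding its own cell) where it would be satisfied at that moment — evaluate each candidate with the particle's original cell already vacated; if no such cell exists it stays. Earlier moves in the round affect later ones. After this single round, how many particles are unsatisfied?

Initially unsatisfied (in order): (0,1), (1,0), (1,1), (3,1), (3,2).
  (0,1) → (0,0).
  (1,0): no empty cell satisfies it; stays.
  (1,1): now satisfied by earlier moves; stays.
  (3,1) → (0,2).
  (3,2) → (3,0).
Resulting grid:
A . B
A B B
. B B
A . .
Unsatisfied now: (1,0).

1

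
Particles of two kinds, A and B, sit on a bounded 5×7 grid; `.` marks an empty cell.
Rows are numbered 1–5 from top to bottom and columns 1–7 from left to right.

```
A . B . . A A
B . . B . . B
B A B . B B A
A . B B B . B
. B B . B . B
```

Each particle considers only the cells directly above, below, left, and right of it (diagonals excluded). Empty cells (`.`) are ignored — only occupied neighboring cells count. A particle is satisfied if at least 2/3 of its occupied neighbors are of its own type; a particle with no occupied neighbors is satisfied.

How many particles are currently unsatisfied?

11

(1,1)A 0/1 ✗
(1,3)B 0/0 ✓
(1,6)A 1/1 ✓
(1,7)A 1/2 ✗
(2,1)B 1/2 ✗
(2,4)B 0/0 ✓
(2,7)B 0/2 ✗
(3,1)B 1/3 ✗
(3,2)A 0/2 ✗
(3,3)B 1/2 ✗
(3,5)B 2/2 ✓
(3,6)B 1/2 ✗
(3,7)A 0/3 ✗
(4,1)A 0/1 ✗
(4,3)B 3/3 ✓
(4,4)B 2/2 ✓
(4,5)B 3/3 ✓
(4,7)B 1/2 ✗
(5,2)B 1/1 ✓
(5,3)B 2/2 ✓
(5,5)B 1/1 ✓
(5,7)B 1/1 ✓
Unsatisfied: (1,1), (1,7), (2,1), (2,7), (3,1), (3,2), (3,3), (3,6), (3,7), (4,1), (4,7) — 11 in total.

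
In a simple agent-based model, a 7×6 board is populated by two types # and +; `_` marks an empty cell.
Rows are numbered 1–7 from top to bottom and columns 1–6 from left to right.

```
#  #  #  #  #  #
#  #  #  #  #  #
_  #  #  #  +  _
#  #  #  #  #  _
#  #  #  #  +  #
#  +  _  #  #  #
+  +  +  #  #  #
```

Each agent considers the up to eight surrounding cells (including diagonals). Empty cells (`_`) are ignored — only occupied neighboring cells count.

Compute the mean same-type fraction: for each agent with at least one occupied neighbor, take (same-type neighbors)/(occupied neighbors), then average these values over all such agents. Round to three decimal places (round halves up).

0.810

(1,1)# 3/3
(1,2)# 5/5
(1,3)# 5/5
(1,4)# 5/5
(1,5)# 5/5
(1,6)# 3/3
(2,1)# 4/4
(2,2)# 7/7
(2,3)# 8/8
(2,4)# 7/8
(2,5)# 6/7
(2,6)# 3/4
(3,2)# 7/7
(3,3)# 8/8
(3,4)# 7/8
(3,5)+ 0/6
(4,1)# 4/4
(4,2)# 7/7
(4,3)# 8/8
(4,4)# 6/8
(4,5)# 4/6
(5,1)# 4/5
(5,2)# 6/7
(5,3)# 6/7
(5,4)# 6/7
(5,5)+ 0/7
(5,6)# 3/4
(6,1)# 2/5
(6,2)+ 3/7
(6,4)# 5/7
(6,5)# 7/8
(6,6)# 4/5
(7,1)+ 2/3
(7,2)+ 3/4
(7,3)+ 2/4
(7,4)# 3/4
(7,5)# 5/5
(7,6)# 3/3
Sum over 38 agents: 3/3 + 5/5 + 5/5 + 5/5 + 5/5 + 3/3 + 4/4 + 7/7 + 8/8 + 7/8 + 6/7 + 3/4 + 7/7 + 8/8 + 7/8 + 0/6 + 4/4 + 7/7 + 8/8 + 6/8 + 4/6 + 4/5 + 6/7 + 6/7 + 6/7 + 0/7 + 3/4 + 2/5 + 3/7 + 5/7 + 7/8 + 4/5 + 2/3 + 3/4 + 2/4 + 3/4 + 5/5 + 3/3 = 5171/168; mean = 5171/168 ÷ 38 = 5171/6384 = 0.809993… → 0.810.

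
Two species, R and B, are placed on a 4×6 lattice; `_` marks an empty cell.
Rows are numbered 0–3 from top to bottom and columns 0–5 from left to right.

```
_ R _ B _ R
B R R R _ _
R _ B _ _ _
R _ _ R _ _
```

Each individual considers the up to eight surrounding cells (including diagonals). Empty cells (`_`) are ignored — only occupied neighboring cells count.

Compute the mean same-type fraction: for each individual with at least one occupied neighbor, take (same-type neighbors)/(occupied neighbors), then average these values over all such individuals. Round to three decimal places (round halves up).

0.387

Row 0: (0,1)R 2/3 · (0,3)B 0/2 · (0,5)R — no occupied neighbors
Row 1: (1,0)B 0/3 · (1,1)R 3/5 · (1,2)R 3/5 · (1,3)R 1/3
Row 2: (2,0)R 2/3 · (2,2)B 0/4
Row 3: (3,0)R 1/1 · (3,3)R 0/1
Sum over 10 individuals: 2/3 + 0/2 + 0/3 + 3/5 + 3/5 + 1/3 + 2/3 + 0/4 + 1/1 + 0/1 = 58/15; mean = 58/15 ÷ 10 = 29/75 = 0.386666… → 0.387.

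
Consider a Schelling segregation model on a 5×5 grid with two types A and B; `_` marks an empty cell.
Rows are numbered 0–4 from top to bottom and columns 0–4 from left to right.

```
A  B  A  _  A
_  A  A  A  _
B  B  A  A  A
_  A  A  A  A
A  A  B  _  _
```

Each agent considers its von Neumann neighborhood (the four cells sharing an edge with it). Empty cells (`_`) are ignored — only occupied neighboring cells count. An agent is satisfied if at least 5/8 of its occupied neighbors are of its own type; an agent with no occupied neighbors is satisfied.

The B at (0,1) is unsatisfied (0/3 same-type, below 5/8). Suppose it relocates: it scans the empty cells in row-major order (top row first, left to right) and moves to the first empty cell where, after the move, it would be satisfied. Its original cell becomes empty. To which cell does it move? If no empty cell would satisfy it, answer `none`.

none

Vacating (0,1). Empty cells in order:
  (0,3): 0/3 same-type → still unsatisfied.
  (1,0): 1/3 same-type → still unsatisfied.
  (1,4): 0/3 same-type → still unsatisfied.
  (3,0): 1/3 same-type → still unsatisfied.
  (4,3): 1/2 same-type → still unsatisfied.
  (4,4): 0/1 same-type → still unsatisfied.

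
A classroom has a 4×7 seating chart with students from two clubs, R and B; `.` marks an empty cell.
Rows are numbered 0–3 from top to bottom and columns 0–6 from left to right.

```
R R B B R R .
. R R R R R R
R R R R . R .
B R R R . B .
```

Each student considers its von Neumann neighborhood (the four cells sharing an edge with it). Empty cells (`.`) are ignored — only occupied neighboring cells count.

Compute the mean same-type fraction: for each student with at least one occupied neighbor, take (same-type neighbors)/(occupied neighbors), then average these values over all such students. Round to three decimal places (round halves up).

0.735

(0,0)R 1/1
(0,1)R 2/3
(0,2)B 1/3
(0,3)B 1/3
(0,4)R 2/3
(0,5)R 2/2
(1,1)R 3/3
(1,2)R 3/4
(1,3)R 3/4
(1,4)R 3/3
(1,5)R 4/4
(1,6)R 1/1
(2,0)R 1/2
(2,1)R 4/4
(2,2)R 4/4
(2,3)R 3/3
(2,5)R 1/2
(3,0)B 0/2
(3,1)R 2/3
(3,2)R 3/3
(3,3)R 2/2
(3,5)B 0/1
Sum over 22 students: 1/1 + 2/3 + 1/3 + 1/3 + 2/3 + 2/2 + 3/3 + 3/4 + 3/4 + 3/3 + 4/4 + 1/1 + 1/2 + 4/4 + 4/4 + 3/3 + 1/2 + 0/2 + 2/3 + 3/3 + 2/2 + 0/1 = 97/6; mean = 97/6 ÷ 22 = 97/132 = 0.734848… → 0.735.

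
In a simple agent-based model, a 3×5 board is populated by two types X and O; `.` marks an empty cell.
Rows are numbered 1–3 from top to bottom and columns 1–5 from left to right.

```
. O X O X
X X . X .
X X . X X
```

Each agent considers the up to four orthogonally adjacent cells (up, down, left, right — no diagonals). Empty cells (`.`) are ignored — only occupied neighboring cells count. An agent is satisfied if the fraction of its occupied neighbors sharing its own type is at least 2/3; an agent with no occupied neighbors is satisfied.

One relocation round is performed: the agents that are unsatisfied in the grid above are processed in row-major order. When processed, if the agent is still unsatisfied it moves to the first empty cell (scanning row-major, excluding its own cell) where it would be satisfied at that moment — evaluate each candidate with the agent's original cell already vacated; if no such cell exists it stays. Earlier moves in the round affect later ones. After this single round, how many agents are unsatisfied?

Initially unsatisfied (in order): (1,2), (1,3), (1,4), (1,5), (2,4).
  (1,2): no empty cell satisfies it; stays.
  (1,3) → (2,3).
  (1,4): no empty cell satisfies it; stays.
  (1,5) → (2,5).
  (2,4): now satisfied by earlier moves; stays.
Resulting grid:
. O . O .
X X X X X
X X . X X
Unsatisfied now: (1,2), (1,4).

2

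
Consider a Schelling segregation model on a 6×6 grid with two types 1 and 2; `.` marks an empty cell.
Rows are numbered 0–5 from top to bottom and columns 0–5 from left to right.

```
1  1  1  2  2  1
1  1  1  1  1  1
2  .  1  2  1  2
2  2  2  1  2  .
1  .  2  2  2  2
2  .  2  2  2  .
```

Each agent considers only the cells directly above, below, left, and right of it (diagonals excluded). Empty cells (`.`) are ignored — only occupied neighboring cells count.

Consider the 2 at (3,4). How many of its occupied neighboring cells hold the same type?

Occupied neighbors of (3,4): (2,4)=1, (4,4)=2, (3,3)=1.
Same type (2): 1 of 3.

1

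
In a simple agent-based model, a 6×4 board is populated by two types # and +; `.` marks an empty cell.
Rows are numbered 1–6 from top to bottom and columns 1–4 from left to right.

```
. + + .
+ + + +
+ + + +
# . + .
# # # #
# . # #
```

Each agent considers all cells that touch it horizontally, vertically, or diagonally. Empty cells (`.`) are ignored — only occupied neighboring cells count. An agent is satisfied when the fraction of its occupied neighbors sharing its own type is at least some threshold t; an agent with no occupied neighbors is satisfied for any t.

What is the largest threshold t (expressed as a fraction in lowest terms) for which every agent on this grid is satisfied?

Row 1: (1,2)+ 4/4 · (1,3)+ 4/4
Row 2: (2,1)+ 4/4 · (2,2)+ 7/7 · (2,3)+ 7/7 · (2,4)+ 4/4
Row 3: (3,1)+ 3/4 · (3,2)+ 6/7 · (3,3)+ 6/6 · (3,4)+ 4/4
Row 4: (4,1)# 2/4 · (4,3)+ 3/6
Row 5: (5,1)# 3/3 · (5,2)# 5/6 · (5,3)# 4/5 · (5,4)# 3/4
Row 6: (6,1)# 2/2 · (6,3)# 4/4 · (6,4)# 3/3
The smallest same-type fraction is 2/4 at (4,1), which reduces to 1/2. Any threshold above that leaves this agent unsatisfied.

1/2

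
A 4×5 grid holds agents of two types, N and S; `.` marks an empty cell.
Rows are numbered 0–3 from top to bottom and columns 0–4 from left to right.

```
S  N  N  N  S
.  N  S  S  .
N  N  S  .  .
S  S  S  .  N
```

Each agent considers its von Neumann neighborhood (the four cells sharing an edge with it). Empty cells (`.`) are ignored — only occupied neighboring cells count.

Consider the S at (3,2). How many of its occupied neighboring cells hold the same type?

Occupied neighbors of (3,2): (2,2)=S, (3,1)=S.
Same type (S): 2 of 2.

2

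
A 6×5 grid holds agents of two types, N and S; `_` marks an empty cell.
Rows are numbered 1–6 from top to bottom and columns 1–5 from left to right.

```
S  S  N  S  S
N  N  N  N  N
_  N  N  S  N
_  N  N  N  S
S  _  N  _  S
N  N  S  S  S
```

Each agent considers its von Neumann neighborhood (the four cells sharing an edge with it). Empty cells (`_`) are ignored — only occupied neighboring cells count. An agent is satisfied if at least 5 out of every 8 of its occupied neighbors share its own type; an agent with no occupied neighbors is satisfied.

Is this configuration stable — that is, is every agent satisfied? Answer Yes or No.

(1,1)S 1/2 not
(1,2)S 1/3 not
(1,3)N 1/3 not
(1,4)S 1/3 not
(1,5)S 1/2 not
(2,1)N 1/2 not
(2,2)N 3/4 satisfied
(2,3)N 4/4 satisfied
(2,4)N 2/4 not
(2,5)N 2/3 satisfied
(3,2)N 3/3 satisfied
(3,3)N 3/4 satisfied
(3,4)S 0/4 not
(3,5)N 1/3 not
(4,2)N 2/2 satisfied
(4,3)N 4/4 satisfied
(4,4)N 1/3 not
(4,5)S 1/3 not
(5,1)S 0/1 not
(5,3)N 1/2 not
(5,5)S 2/2 satisfied
(6,1)N 1/2 not
(6,2)N 1/2 not
(6,3)S 1/3 not
(6,4)S 2/2 satisfied
(6,5)S 2/2 satisfied
For instance (1,1) has only 1/2 same-type neighbors, below 5/8.

No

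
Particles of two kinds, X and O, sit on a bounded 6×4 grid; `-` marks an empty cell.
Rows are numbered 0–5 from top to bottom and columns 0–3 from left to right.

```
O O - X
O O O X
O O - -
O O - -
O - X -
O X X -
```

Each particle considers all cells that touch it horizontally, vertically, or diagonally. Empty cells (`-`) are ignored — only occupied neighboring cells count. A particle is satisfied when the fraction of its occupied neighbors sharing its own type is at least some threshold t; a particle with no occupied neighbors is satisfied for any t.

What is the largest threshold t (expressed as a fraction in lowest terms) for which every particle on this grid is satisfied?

1/2

(0,0)O 3/3
(0,1)O 4/4
(0,3)X 1/2
(1,0)O 5/5
(1,1)O 6/6
(1,2)O 3/5
(1,3)X 1/2
(2,0)O 5/5
(2,1)O 6/6
(3,0)O 4/4
(3,1)O 4/5
(4,0)O 3/4
(4,2)X 2/3
(5,0)O 1/2
(5,1)X 2/4
(5,2)X 2/2
The smallest same-type fraction is 1/2 at (0,3), which reduces to 1/2. Any threshold above that leaves this particle unsatisfied.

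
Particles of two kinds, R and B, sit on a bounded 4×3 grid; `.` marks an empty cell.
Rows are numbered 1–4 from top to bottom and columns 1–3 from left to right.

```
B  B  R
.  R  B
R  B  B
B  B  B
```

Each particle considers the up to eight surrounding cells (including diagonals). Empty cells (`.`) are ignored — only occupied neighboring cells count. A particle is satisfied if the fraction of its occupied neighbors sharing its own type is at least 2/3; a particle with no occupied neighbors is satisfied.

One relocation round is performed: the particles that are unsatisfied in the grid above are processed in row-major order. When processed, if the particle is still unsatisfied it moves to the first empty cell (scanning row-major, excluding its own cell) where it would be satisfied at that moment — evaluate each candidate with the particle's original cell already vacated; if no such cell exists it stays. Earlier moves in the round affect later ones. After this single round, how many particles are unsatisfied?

Initially unsatisfied (in order): (1,1), (1,2), (1,3), (2,2), (2,3), (3,1).
  (1,1): no empty cell satisfies it; stays.
  (1,2): no empty cell satisfies it; stays.
  (1,3): no empty cell satisfies it; stays.
  (2,2): no empty cell satisfies it; stays.
  (2,3): no empty cell satisfies it; stays.
  (3,1): no empty cell satisfies it; stays.
Resulting grid:
B B R
. R B
R B B
B B B
Unsatisfied now: (1,1), (1,2), (1,3), (2,2), (2,3), (3,1).

6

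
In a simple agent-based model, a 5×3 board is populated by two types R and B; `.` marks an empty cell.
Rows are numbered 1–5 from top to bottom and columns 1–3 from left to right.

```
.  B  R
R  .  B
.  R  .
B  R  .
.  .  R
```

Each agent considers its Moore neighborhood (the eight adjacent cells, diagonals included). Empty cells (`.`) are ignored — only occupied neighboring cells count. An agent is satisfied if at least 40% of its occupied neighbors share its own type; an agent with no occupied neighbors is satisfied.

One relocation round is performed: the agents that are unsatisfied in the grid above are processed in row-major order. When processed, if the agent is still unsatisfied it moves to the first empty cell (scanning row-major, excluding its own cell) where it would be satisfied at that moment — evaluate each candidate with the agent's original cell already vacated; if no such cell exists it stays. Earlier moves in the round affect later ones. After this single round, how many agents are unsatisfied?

Initially unsatisfied (in order): (1,2), (1,3), (2,3), (4,1).
  (1,2) → (5,1).
  (1,3) → (1,1).
  (2,3) → (1,3).
  (4,1) → (2,3).
Resulting grid:
R . B
R . B
. R .
. R .
B . R
Unsatisfied now: (5,1).

1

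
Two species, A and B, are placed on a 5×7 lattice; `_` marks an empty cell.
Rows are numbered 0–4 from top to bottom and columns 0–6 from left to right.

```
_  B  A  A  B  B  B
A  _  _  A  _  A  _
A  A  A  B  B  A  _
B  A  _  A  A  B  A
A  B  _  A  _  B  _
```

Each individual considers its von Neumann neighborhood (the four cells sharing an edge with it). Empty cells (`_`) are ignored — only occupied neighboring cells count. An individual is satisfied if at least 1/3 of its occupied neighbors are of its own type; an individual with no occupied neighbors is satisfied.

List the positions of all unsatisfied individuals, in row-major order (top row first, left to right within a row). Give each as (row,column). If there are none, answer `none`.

(0,1), (2,3), (3,0), (3,5), (3,6), (4,0), (4,1)

Row 0: (0,1)B 0/1 unhappy · (0,2)A 1/2 ok · (0,3)A 2/3 ok · (0,4)B 1/2 ok · (0,5)B 2/3 ok · (0,6)B 1/1 ok
Row 1: (1,0)A 1/1 ok · (1,3)A 1/2 ok · (1,5)A 1/2 ok
Row 2: (2,0)A 2/3 ok · (2,1)A 3/3 ok · (2,2)A 1/2 ok · (2,3)B 1/4 unhappy · (2,4)B 1/3 ok · (2,5)A 1/3 ok
Row 3: (3,0)B 0/3 unhappy · (3,1)A 1/3 ok · (3,3)A 2/3 ok · (3,4)A 1/3 ok · (3,5)B 1/4 unhappy · (3,6)A 0/1 unhappy
Row 4: (4,0)A 0/2 unhappy · (4,1)B 0/2 unhappy · (4,3)A 1/1 ok · (4,5)B 1/1 ok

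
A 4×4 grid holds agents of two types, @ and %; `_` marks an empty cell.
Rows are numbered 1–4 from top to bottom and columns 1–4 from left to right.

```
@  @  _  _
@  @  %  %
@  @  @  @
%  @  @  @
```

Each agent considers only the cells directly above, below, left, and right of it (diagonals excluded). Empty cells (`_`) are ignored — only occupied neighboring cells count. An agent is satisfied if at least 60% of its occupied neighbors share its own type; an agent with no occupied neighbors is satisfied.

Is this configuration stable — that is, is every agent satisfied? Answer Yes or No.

No

(1,1)@ 2/2 ok
(1,2)@ 2/2 ok
(2,1)@ 3/3 ok
(2,2)@ 3/4 ok
(2,3)% 1/3 unhappy
(2,4)% 1/2 unhappy
(3,1)@ 2/3 ok
(3,2)@ 4/4 ok
(3,3)@ 3/4 ok
(3,4)@ 2/3 ok
(4,1)% 0/2 unhappy
(4,2)@ 2/3 ok
(4,3)@ 3/3 ok
(4,4)@ 2/2 ok
For instance (2,3) has only 1/3 same-type neighbors, below 3/5.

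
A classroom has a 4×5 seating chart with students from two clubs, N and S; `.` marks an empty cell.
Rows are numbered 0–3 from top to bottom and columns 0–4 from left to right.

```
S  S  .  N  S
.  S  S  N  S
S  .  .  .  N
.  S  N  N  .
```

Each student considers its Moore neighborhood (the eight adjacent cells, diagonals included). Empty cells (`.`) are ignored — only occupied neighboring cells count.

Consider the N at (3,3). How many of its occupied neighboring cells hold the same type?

Occupied neighbors of (3,3): (2,4)=N, (3,2)=N.
Same type (N): 2 of 2.

2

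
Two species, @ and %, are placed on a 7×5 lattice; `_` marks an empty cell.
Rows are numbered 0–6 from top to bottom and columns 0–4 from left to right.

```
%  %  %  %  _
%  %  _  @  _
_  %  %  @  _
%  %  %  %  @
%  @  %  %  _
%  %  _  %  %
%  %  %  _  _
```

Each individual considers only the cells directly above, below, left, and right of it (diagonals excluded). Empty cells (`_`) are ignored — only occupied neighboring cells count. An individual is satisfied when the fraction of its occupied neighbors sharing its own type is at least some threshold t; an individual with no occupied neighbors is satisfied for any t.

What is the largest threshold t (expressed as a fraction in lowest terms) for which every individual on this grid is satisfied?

0/1

Row 0: (0,0)% 2/2 · (0,1)% 3/3 · (0,2)% 2/2 · (0,3)% 1/2
Row 1: (1,0)% 2/2 · (1,1)% 3/3 · (1,3)@ 1/2
Row 2: (2,1)% 3/3 · (2,2)% 2/3 · (2,3)@ 1/3
Row 3: (3,0)% 2/2 · (3,1)% 3/4 · (3,2)% 4/4 · (3,3)% 2/4 · (3,4)@ 0/1
Row 4: (4,0)% 2/3 · (4,1)@ 0/4 · (4,2)% 2/3 · (4,3)% 3/3
Row 5: (5,0)% 3/3 · (5,1)% 2/3 · (5,3)% 2/2 · (5,4)% 1/1
Row 6: (6,0)% 2/2 · (6,1)% 3/3 · (6,2)% 1/1
The smallest same-type fraction is 0/1 at (3,4), which reduces to 0/1. Any threshold above that leaves this individual unsatisfied.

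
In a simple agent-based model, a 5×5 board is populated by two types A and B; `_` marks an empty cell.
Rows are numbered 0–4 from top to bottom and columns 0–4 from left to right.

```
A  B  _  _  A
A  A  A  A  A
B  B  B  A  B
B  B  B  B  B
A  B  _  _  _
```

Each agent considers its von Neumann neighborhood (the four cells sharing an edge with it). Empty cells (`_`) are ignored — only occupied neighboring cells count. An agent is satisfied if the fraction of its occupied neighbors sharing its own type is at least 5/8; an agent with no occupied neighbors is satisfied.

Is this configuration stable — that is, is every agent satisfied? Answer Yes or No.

(0,0)A 1/2 unhappy
(0,1)B 0/2 unhappy
(0,4)A 1/1 ok
(1,0)A 2/3 ok
(1,1)A 2/4 unhappy
(1,2)A 2/3 ok
(1,3)A 3/3 ok
(1,4)A 2/3 ok
(2,0)B 2/3 ok
(2,1)B 3/4 ok
(2,2)B 2/4 unhappy
(2,3)A 1/4 unhappy
(2,4)B 1/3 unhappy
(3,0)B 2/3 ok
(3,1)B 4/4 ok
(3,2)B 3/3 ok
(3,3)B 2/3 ok
(3,4)B 2/2 ok
(4,0)A 0/2 unhappy
(4,1)B 1/2 unhappy
For instance (0,0) has only 1/2 same-type neighbors, below 5/8.

No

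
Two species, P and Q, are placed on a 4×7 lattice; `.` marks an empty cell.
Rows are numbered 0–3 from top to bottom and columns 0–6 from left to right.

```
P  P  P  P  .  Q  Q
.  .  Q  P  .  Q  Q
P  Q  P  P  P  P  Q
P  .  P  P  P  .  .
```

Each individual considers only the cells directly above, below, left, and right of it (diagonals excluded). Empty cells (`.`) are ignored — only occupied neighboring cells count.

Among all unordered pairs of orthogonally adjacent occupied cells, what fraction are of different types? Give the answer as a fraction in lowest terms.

Scan each occupied cell's neighbors to the right and below so each pair is counted once.
From row 0: 1 unlike of 8 pairs (running 1/8).
From row 1: 3 unlike of 6 pairs (running 4/14).
From row 2: 3 unlike of 10 pairs (running 7/24).
From row 3: 0 unlike of 2 pairs (running 7/26).
Total adjacent occupied pairs: 26; unlike-type pairs: 7.
7/26 is already in lowest terms.

7/26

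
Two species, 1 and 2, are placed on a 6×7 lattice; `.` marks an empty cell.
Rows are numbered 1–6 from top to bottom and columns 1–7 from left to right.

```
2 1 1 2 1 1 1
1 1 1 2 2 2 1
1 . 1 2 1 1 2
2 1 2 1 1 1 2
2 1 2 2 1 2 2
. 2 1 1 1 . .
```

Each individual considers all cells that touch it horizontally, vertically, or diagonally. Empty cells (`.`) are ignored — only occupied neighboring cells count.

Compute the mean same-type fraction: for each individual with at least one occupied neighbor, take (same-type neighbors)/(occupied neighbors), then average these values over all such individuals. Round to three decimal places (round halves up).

0.493

Row 1: (1,1)2 0/3 · (1,2)1 4/5 · (1,3)1 3/5 · (1,4)2 2/5 · (1,5)1 1/5 · (1,6)1 3/5 · (1,7)1 2/3
Row 2: (2,1)1 3/4 · (2,2)1 6/7 · (2,3)1 4/7 · (2,4)2 3/8 · (2,5)2 4/8 · (2,6)2 2/8 · (2,7)1 3/5
Row 3: (3,1)1 3/4 · (3,3)1 4/7 · (3,4)2 3/8 · (3,5)1 4/8 · (3,6)1 4/8 · (3,7)2 2/5
Row 4: (4,1)2 1/4 · (4,2)1 3/7 · (4,3)2 3/7 · (4,4)1 4/8 · (4,5)1 5/8 · (4,6)1 4/8 · (4,7)2 3/5
Row 5: (5,1)2 2/4 · (5,2)1 2/7 · (5,3)2 3/8 · (5,4)2 2/8 · (5,5)1 5/7 · (5,6)2 2/6 · (5,7)2 2/3
Row 6: (6,2)2 2/4 · (6,3)1 2/5 · (6,4)1 3/5 · (6,5)1 2/4
Sum over 38 individuals: 0/3 + 4/5 + 3/5 + 2/5 + 1/5 + 3/5 + 2/3 + 3/4 + 6/7 + 4/7 + 3/8 + 4/8 + 2/8 + 3/5 + 3/4 + 4/7 + 3/8 + 4/8 + 4/8 + 2/5 + 1/4 + 3/7 + 3/7 + 4/8 + 5/8 + 4/8 + 3/5 + 2/4 + 2/7 + 3/8 + 2/8 + 5/7 + 2/6 + 2/3 + 2/4 + 2/5 + 3/5 + 2/4 = 1966/105; mean = 1966/105 ÷ 38 = 983/1995 = 0.492731… → 0.493.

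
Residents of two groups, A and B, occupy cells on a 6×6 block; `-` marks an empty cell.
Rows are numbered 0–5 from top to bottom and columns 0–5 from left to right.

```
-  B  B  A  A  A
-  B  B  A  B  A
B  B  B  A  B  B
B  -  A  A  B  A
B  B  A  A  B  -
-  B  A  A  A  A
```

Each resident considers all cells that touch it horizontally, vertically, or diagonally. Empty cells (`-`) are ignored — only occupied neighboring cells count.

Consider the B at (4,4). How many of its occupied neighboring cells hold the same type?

1

Occupied neighbors of (4,4): (3,3)=A, (3,4)=B, (3,5)=A, (4,3)=A, (5,3)=A, (5,4)=A, (5,5)=A.
Same type (B): 1 of 7.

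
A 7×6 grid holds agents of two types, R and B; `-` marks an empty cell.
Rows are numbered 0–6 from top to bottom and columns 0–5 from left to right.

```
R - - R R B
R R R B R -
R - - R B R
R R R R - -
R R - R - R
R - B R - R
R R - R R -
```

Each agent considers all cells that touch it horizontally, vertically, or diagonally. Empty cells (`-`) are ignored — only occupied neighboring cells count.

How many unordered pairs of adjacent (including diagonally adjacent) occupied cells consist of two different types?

Scan each occupied cell's neighbors to the right and below (and the two forward diagonals) so each pair is counted once.
Row 0: R(0,0)–R(1,0)= R(0,0)–R(1,1)= R(0,3)–R(0,4)= R(0,3)–B(1,3)≠ R(0,3)–R(1,4)= R(0,3)–R(1,2)= R(0,4)–B(0,5)≠ R(0,4)–R(1,4)= R(0,4)–B(1,3)≠ B(0,5)–R(1,4)≠  → 4/10 unlike.
Row 1: R(1,0)–R(1,1)= R(1,0)–R(2,0)= R(1,1)–R(1,2)= R(1,1)–R(2,0)= R(1,2)–B(1,3)≠ R(1,2)–R(2,3)= B(1,3)–R(1,4)≠ B(1,3)–R(2,3)≠ B(1,3)–B(2,4)= R(1,4)–B(2,4)≠ R(1,4)–R(2,5)= R(1,4)–R(2,3)=  → 4/12 unlike.
Row 2: R(2,0)–R(3,0)= R(2,0)–R(3,1)= R(2,3)–B(2,4)≠ R(2,3)–R(3,3)= R(2,3)–R(3,2)= B(2,4)–R(2,5)≠ B(2,4)–R(3,3)≠  → 3/7 unlike.
Row 3: R(3,0)–R(3,1)= R(3,0)–R(4,0)= R(3,0)–R(4,1)= R(3,1)–R(3,2)= R(3,1)–R(4,1)= R(3,1)–R(4,0)= R(3,2)–R(3,3)= R(3,2)–R(4,3)= R(3,2)–R(4,1)= R(3,3)–R(4,3)=  → 0/10 unlike.
Row 4: R(4,0)–R(4,1)= R(4,0)–R(5,0)= R(4,1)–B(5,2)≠ R(4,1)–R(5,0)= R(4,3)–R(5,3)= R(4,3)–B(5,2)≠ R(4,5)–R(5,5)=  → 2/7 unlike.
Row 5: R(5,0)–R(6,0)= R(5,0)–R(6,1)= B(5,2)–R(5,3)≠ B(5,2)–R(6,3)≠ B(5,2)–R(6,1)≠ R(5,3)–R(6,3)= R(5,3)–R(6,4)= R(5,5)–R(6,4)=  → 3/8 unlike.
Row 6: R(6,0)–R(6,1)= R(6,3)–R(6,4)=  → 0/2 unlike.
Total adjacent occupied pairs: 56; unlike-type pairs: 16.

16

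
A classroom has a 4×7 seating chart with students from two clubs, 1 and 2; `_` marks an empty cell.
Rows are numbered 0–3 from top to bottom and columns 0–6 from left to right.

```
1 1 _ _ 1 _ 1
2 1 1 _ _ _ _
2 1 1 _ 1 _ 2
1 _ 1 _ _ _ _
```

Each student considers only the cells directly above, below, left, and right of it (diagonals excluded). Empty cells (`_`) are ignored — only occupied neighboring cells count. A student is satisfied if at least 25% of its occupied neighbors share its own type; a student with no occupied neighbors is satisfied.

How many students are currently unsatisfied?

(0,0)1 1/2 ok
(0,1)1 2/2 ok
(0,4)1 0/0 ok
(0,6)1 0/0 ok
(1,0)2 1/3 ok
(1,1)1 3/4 ok
(1,2)1 2/2 ok
(2,0)2 1/3 ok
(2,1)1 2/3 ok
(2,2)1 3/3 ok
(2,4)1 0/0 ok
(2,6)2 0/0 ok
(3,0)1 0/1 unhappy
(3,2)1 1/1 ok
Unsatisfied: (3,0) — 1 in total.

1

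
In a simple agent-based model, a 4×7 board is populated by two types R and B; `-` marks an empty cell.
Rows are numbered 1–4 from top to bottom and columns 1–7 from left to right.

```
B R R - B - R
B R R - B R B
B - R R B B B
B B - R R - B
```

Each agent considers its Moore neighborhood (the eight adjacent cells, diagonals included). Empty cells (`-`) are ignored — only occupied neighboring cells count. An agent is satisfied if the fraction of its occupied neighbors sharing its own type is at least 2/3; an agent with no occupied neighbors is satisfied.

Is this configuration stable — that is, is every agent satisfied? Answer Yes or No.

(1,1)B 1/3 ✗
(1,2)R 3/5 ✗
(1,3)R 3/3 ✓
(1,5)B 1/2 ✗
(1,7)R 1/2 ✗
(2,1)B 2/4 ✗
(2,2)R 4/7 ✗
(2,3)R 5/5 ✓
(2,5)B 3/5 ✗
(2,6)R 1/7 ✗
(2,7)B 2/4 ✗
(3,1)B 3/4 ✓
(3,3)R 4/5 ✓
(3,4)R 4/6 ✓
(3,5)B 2/6 ✗
(3,6)B 5/7 ✓
(3,7)B 3/4 ✓
(4,1)B 2/2 ✓
(4,2)B 2/3 ✓
(4,4)R 3/4 ✓
(4,5)R 2/4 ✗
(4,7)B 2/2 ✓
For instance (1,1) has only 1/3 same-type neighbors, below 2/3.

No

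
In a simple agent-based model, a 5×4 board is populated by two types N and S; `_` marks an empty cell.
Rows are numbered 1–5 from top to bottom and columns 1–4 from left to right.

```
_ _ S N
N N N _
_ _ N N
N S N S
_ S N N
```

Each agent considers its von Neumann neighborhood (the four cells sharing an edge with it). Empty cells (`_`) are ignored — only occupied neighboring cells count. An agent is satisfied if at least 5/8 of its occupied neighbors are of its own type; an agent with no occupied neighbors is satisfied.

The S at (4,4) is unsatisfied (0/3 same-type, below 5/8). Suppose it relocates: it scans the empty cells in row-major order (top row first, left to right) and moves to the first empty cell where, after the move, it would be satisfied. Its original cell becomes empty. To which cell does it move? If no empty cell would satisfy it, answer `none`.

Vacating (4,4). Empty cells in order:
  (1,1): 0/1 same-type → still unsatisfied.
  (1,2): 1/2 same-type → still unsatisfied.
  (2,4): 0/3 same-type → still unsatisfied.
  (3,1): 0/2 same-type → still unsatisfied.
  (3,2): 1/3 same-type → still unsatisfied.
  (5,1): 1/2 same-type → still unsatisfied.

none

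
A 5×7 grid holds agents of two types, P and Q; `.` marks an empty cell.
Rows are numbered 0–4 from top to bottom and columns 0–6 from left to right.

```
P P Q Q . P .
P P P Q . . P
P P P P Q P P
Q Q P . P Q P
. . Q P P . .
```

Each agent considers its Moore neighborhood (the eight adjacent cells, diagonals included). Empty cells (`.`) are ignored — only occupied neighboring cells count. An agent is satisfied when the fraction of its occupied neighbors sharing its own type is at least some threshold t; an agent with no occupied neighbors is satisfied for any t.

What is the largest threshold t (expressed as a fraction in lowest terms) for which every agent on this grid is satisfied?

(0,0)P 3/3
(0,1)P 4/5
(0,2)Q 2/5
(0,3)Q 2/3
(0,5)P 1/1
(1,0)P 5/5
(1,1)P 7/8
(1,2)P 5/8
(1,3)Q 3/6
(1,6)P 3/3
(2,0)P 3/5
(2,1)P 6/8
(2,2)P 5/7
(2,3)P 4/6
(2,4)Q 2/5
(2,5)P 4/6
(2,6)P 3/4
(3,0)Q 1/3
(3,1)Q 2/6
(3,2)P 4/6
(3,4)P 4/6
(3,5)Q 1/6
(3,6)P 2/3
(4,2)Q 1/3
(4,3)P 3/4
(4,4)P 2/3
The smallest same-type fraction is 1/6 at (3,5), which reduces to 1/6. Any threshold above that leaves this agent unsatisfied.

1/6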